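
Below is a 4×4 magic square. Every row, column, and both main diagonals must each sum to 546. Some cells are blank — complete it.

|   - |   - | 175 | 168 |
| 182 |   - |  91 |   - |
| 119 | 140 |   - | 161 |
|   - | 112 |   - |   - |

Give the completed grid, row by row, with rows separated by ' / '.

From row 3, 546 − (119 + 140 + 161) gives (3,3) = 126.
The remaining cell in column 3 is (4,3) = 546 − 392 = 154.
Anti-diagonal must total 546; the given cells sum to 399, so (4,1) = 147.
Row 4: 147 + 112 + 154 + ? = 546, so (4,4) = 133.
Column 1: 182 + 119 + 147 + ? = 546, so (1,1) = 98.
Column 4 must total 546; the given cells sum to 462, so (2,4) = 84.
The remaining cell in main diagonal is (2,2) = 546 − 357 = 189.
From row 1, 546 − (98 + 175 + 168) gives (1,2) = 105.

98 105 175 168 / 182 189 91 84 / 119 140 126 161 / 147 112 154 133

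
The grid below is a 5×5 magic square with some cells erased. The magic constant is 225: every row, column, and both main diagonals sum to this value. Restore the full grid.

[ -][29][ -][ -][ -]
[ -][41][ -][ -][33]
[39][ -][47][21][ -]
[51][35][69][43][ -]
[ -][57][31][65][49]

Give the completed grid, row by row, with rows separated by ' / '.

From row 4, 225 − (51 + 35 + 69 + 43) gives (4,5) = 27.
From row 5, 225 − (57 + 31 + 65 + 49) gives (5,1) = 23.
Column 2: 29 + 41 + 35 + 57 + ? = 225, so (3,2) = 63.
Main diagonal must total 225; the given cells sum to 180, so (1,1) = 45.
Row 3 needs 225; the known cells sum to 170, so (3,5) = 55.
Column 1 must total 225; the given cells sum to 158, so (2,1) = 67.
Column 5: 33 + 55 + 27 + 49 + ? = 225, so (1,5) = 61.
Anti-diagonal: 61 + 47 + 35 + 23 + ? = 225, so (2,4) = 59.
From row 2, 225 − (67 + 41 + 59 + 33) gives (2,3) = 25.
Using column 3: 25 + 47 + 69 + 31 + ? → (1,3) = 225 − 172 = 53.
Using column 4: 59 + 21 + 43 + 65 + ? → (1,4) = 225 − 188 = 37.

45 29 53 37 61 / 67 41 25 59 33 / 39 63 47 21 55 / 51 35 69 43 27 / 23 57 31 65 49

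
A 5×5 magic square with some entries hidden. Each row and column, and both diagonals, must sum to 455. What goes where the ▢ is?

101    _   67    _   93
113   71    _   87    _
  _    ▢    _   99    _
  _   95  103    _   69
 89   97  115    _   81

The remaining cell in row 5 is (5,4) = 455 − 382 = 73.
Using anti-diagonal: 93 + 87 + 95 + 89 + ? → (3,3) = 455 − 364 = 91.
Column 3 needs 455; the known cells sum to 376, so (2,3) = 79.
Main diagonal needs 455; the known cells sum to 344, so (4,4) = 111.
Using row 2: 113 + 71 + 79 + 87 + ? → (2,5) = 455 − 350 = 105.
From row 4, 455 − (95 + 103 + 111 + 69) gives (4,1) = 77.
Column 1 must total 455; the given cells sum to 380, so (3,1) = 75.
The remaining cell in column 4 is (1,4) = 455 − 370 = 85.
Using column 5: 93 + 105 + 69 + 81 + ? → (3,5) = 455 − 348 = 107.
Using row 1: 101 + 67 + 85 + 93 + ? → (1,2) = 455 − 346 = 109.
Using row 3: 75 + 91 + 99 + 107 + ? → (3,2) = 455 − 372 = 83.

83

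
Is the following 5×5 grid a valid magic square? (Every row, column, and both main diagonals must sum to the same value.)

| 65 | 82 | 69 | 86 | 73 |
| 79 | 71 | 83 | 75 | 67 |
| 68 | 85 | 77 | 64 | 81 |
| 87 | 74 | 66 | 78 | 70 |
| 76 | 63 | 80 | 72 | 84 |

Row 1: 65 + 82 + 69 + 86 + 73 = 375.
Row 2: 79 + 71 + 83 + 75 + 67 = 375.
Row 3: 68 + 85 + 77 + 64 + 81 = 375.
Row 4: 87 + 74 + 66 + 78 + 70 = 375.
Row 5: 76 + 63 + 80 + 72 + 84 = 375.
Column 1: 65 + 79 + 68 + 87 + 76 = 375.
Column 2: 82 + 71 + 85 + 74 + 63 = 375.
Column 3: 69 + 83 + 77 + 66 + 80 = 375.
Column 4: 86 + 75 + 64 + 78 + 72 = 375.
Column 5: 73 + 67 + 81 + 70 + 84 = 375.
Main diagonal: 65 + 71 + 77 + 78 + 84 = 375.
Anti-diagonal: 73 + 75 + 77 + 74 + 76 = 375.
All lines sum to 375.

Yes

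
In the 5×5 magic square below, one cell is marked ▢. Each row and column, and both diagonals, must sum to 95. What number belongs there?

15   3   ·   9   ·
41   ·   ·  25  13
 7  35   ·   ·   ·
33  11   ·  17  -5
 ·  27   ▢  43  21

5

Row 4 must total 95; the given cells sum to 56, so (4,3) = 39.
Column 1 needs 95; the known cells sum to 96, so (5,1) = -1.
From column 2, 95 − (3 + 35 + 11 + 27) gives (2,2) = 19.
Column 4: 9 + 25 + 17 + 43 + ? = 95, so (3,4) = 1.
The remaining cell in main diagonal is (3,3) = 95 − 72 = 23.
Using anti-diagonal: 25 + 23 + 11 + (-1) + ? → (1,5) = 95 − 58 = 37.
Row 1 must total 95; the given cells sum to 64, so (1,3) = 31.
Row 2 must total 95; the given cells sum to 98, so (2,3) = -3.
Row 3 must total 95; the given cells sum to 66, so (3,5) = 29.
From row 5, 95 − (-1 + 27 + 43 + 21) gives (5,3) = 5.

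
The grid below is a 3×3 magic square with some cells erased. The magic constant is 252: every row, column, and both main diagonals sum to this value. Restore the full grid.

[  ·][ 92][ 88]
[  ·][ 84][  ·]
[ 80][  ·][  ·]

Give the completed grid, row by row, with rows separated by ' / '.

Using row 1: 92 + 88 + ? → (1,1) = 252 − 180 = 72.
Column 1 needs 252; the known cells sum to 152, so (2,1) = 100.
Using column 2: 92 + 84 + ? → (3,2) = 252 − 176 = 76.
Main diagonal: 72 + 84 + ? = 252, so (3,3) = 96.
Using row 2: 100 + 84 + ? → (2,3) = 252 − 184 = 68.

72 92 88 / 100 84 68 / 80 76 96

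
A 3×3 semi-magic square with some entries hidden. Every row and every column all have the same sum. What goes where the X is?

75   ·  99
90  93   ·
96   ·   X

84

Column 1 is complete and sums to 261; that is the magic constant.
Using row 1: 75 + 99 + ? → (1,2) = 261 − 174 = 87.
Row 2: 90 + 93 + ? = 261, so (2,3) = 78.
Column 2 must total 261; the given cells sum to 180, so (3,2) = 81.
Using column 3: 99 + 78 + ? → (3,3) = 261 − 177 = 84.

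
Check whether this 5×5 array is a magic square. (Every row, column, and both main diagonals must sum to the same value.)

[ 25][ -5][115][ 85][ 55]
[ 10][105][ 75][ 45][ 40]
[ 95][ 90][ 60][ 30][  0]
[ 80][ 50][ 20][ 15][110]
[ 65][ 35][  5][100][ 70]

Yes

Row 1: 25 + (-5) + 115 + 85 + 55 = 275.
Row 2: 10 + 105 + 75 + 45 + 40 = 275.
Row 3: 95 + 90 + 60 + 30 + 0 = 275.
Row 4: 80 + 50 + 20 + 15 + 110 = 275.
Row 5: 65 + 35 + 5 + 100 + 70 = 275.
Column 1: 25 + 10 + 95 + 80 + 65 = 275.
Column 2: -5 + 105 + 90 + 50 + 35 = 275.
Column 3: 115 + 75 + 60 + 20 + 5 = 275.
Column 4: 85 + 45 + 30 + 15 + 100 = 275.
Column 5: 55 + 40 + 0 + 110 + 70 = 275.
Main diagonal: 25 + 105 + 60 + 15 + 70 = 275.
Anti-diagonal: 55 + 45 + 60 + 50 + 65 = 275.
All lines sum to 275.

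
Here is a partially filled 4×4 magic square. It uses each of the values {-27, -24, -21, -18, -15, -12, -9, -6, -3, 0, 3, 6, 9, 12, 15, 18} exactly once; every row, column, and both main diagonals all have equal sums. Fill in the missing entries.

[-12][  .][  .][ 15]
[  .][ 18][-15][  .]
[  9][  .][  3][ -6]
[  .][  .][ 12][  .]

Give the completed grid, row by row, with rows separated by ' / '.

The 16 entries sum to -72, so each line sums to -72/4 = -18.
From row 3, -18 − (9 + 3 + (-6)) gives (3,2) = -24.
Column 3 needs -18; the known cells sum to 0, so (1,3) = -18.
Using main diagonal: -12 + 18 + 3 + ? → (4,4) = -18 − 9 = -27.
Anti-diagonal needs -18; the known cells sum to -24, so (4,1) = 6.
Row 1: -12 + (-18) + 15 + ? = -18, so (1,2) = -3.
Using row 4: 6 + 12 + (-27) + ? → (4,2) = -18 − (-9) = -9.
Column 1 must total -18; the given cells sum to 3, so (2,1) = -21.
The remaining cell in column 4 is (2,4) = -18 − (-18) = 0.

-12 -3 -18 15 / -21 18 -15 0 / 9 -24 3 -6 / 6 -9 12 -27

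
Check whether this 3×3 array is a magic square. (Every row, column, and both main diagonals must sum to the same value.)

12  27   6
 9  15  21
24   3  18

Row 1: 12 + 27 + 6 = 45.
Row 2: 9 + 15 + 21 = 45.
Row 3: 24 + 3 + 18 = 45.
Column 1: 12 + 9 + 24 = 45.
Column 2: 27 + 15 + 3 = 45.
Column 3: 6 + 21 + 18 = 45.
Main diagonal: 12 + 15 + 18 = 45.
Anti-diagonal: 6 + 15 + 24 = 45.
All lines sum to 45.

Yes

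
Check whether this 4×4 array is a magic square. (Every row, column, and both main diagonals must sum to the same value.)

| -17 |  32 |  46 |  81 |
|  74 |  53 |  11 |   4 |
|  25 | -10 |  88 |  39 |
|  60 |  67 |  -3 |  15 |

No — row 4 sums to 139 but column 1 sums to 142.

Row 1: -17 + 32 + 46 + 81 = 142.
Row 2: 74 + 53 + 11 + 4 = 142.
Row 3: 25 + (-10) + 88 + 39 = 142.
Row 4: 60 + 67 + (-3) + 15 = 139.
Column 1: -17 + 74 + 25 + 60 = 142.
Column 2: 32 + 53 + (-10) + 67 = 142.
Column 3: 46 + 11 + 88 + (-3) = 142.
Column 4: 81 + 4 + 39 + 15 = 139.
Main diagonal: -17 + 53 + 88 + 15 = 139.
Anti-diagonal: 81 + 11 + (-10) + 60 = 142.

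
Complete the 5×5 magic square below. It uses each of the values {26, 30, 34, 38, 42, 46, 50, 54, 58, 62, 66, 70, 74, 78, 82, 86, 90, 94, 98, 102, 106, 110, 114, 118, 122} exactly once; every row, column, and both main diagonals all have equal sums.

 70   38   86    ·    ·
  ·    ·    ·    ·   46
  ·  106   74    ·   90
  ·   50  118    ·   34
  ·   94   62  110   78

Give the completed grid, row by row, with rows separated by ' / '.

70 38 86 54 122 / 114 82 30 98 46 / 58 106 74 42 90 / 102 50 118 66 34 / 26 94 62 110 78

The 25 entries sum to 1850, so each line sums to 1850/5 = 370.
Using row 5: 94 + 62 + 110 + 78 + ? → (5,1) = 370 − 344 = 26.
The remaining cell in column 2 is (2,2) = 370 − 288 = 82.
Column 3 must total 370; the given cells sum to 340, so (2,3) = 30.
From column 5, 370 − (46 + 90 + 34 + 78) gives (1,5) = 122.
Main diagonal: 70 + 82 + 74 + 78 + ? = 370, so (4,4) = 66.
The remaining cell in anti-diagonal is (2,4) = 370 − 272 = 98.
Row 1 must total 370; the given cells sum to 316, so (1,4) = 54.
Row 2: 82 + 30 + 98 + 46 + ? = 370, so (2,1) = 114.
Row 4 must total 370; the given cells sum to 268, so (4,1) = 102.
Column 1: 70 + 114 + 102 + 26 + ? = 370, so (3,1) = 58.
Column 4 needs 370; the known cells sum to 328, so (3,4) = 42.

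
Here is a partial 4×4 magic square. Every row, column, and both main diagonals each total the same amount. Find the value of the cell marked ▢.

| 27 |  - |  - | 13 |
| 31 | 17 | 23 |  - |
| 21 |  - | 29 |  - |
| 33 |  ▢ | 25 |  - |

Column 1 is complete and sums to 112; that is the magic constant.
Using row 2: 31 + 17 + 23 + ? → (2,4) = 112 − 71 = 41.
Column 3 needs 112; the known cells sum to 77, so (1,3) = 35.
Main diagonal: 27 + 17 + 29 + ? = 112, so (4,4) = 39.
Anti-diagonal must total 112; the given cells sum to 69, so (3,2) = 43.
Row 1 must total 112; the given cells sum to 75, so (1,2) = 37.
From row 3, 112 − (21 + 43 + 29) gives (3,4) = 19.
The remaining cell in row 4 is (4,2) = 112 − 97 = 15.

15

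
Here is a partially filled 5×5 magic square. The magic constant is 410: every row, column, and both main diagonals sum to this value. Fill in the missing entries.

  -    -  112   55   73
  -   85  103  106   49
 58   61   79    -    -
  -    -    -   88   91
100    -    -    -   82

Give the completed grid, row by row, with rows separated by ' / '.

76 94 112 55 73 / 67 85 103 106 49 / 58 61 79 97 115 / 109 52 70 88 91 / 100 118 46 64 82

From row 2, 410 − (85 + 103 + 106 + 49) gives (2,1) = 67.
The remaining cell in column 5 is (3,5) = 410 − 295 = 115.
Main diagonal: 85 + 79 + 88 + 82 + ? = 410, so (1,1) = 76.
Anti-diagonal: 73 + 106 + 79 + 100 + ? = 410, so (4,2) = 52.
Row 1 needs 410; the known cells sum to 316, so (1,2) = 94.
The remaining cell in row 3 is (3,4) = 410 − 313 = 97.
Column 1: 76 + 67 + 58 + 100 + ? = 410, so (4,1) = 109.
Column 2 must total 410; the given cells sum to 292, so (5,2) = 118.
Column 4: 55 + 106 + 97 + 88 + ? = 410, so (5,4) = 64.
Row 4: 109 + 52 + 88 + 91 + ? = 410, so (4,3) = 70.
The remaining cell in row 5 is (5,3) = 410 − 364 = 46.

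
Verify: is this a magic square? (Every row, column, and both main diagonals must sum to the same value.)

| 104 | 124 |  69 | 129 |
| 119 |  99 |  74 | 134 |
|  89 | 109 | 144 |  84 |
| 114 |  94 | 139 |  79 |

Row 1: 104 + 124 + 69 + 129 = 426.
Row 2: 119 + 99 + 74 + 134 = 426.
Row 3: 89 + 109 + 144 + 84 = 426.
Row 4: 114 + 94 + 139 + 79 = 426.
Column 1: 104 + 119 + 89 + 114 = 426.
Column 2: 124 + 99 + 109 + 94 = 426.
Column 3: 69 + 74 + 144 + 139 = 426.
Column 4: 129 + 134 + 84 + 79 = 426.
Main diagonal: 104 + 99 + 144 + 79 = 426.
Anti-diagonal: 129 + 74 + 109 + 114 = 426.
All lines sum to 426.

Yes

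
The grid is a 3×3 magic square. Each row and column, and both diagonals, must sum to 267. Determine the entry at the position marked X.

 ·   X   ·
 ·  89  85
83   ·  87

Row 2: 89 + 85 + ? = 267, so (2,1) = 93.
Row 3 needs 267; the known cells sum to 170, so (3,2) = 97.
Using column 1: 93 + 83 + ? → (1,1) = 267 − 176 = 91.
Column 2: 89 + 97 + ? = 267, so (1,2) = 81.

81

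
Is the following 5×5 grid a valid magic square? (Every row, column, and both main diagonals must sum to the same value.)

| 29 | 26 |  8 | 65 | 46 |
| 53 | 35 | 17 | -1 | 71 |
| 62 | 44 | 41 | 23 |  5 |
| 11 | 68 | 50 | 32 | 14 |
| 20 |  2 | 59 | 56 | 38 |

No — row 1 sums to 174 but main diagonal sums to 175.

Row 1: 29 + 26 + 8 + 65 + 46 = 174.
Row 2: 53 + 35 + 17 + (-1) + 71 = 175.
Row 3: 62 + 44 + 41 + 23 + 5 = 175.
Row 4: 11 + 68 + 50 + 32 + 14 = 175.
Row 5: 20 + 2 + 59 + 56 + 38 = 175.
Column 1: 29 + 53 + 62 + 11 + 20 = 175.
Column 2: 26 + 35 + 44 + 68 + 2 = 175.
Column 3: 8 + 17 + 41 + 50 + 59 = 175.
Column 4: 65 + (-1) + 23 + 32 + 56 = 175.
Column 5: 46 + 71 + 5 + 14 + 38 = 174.
Main diagonal: 29 + 35 + 41 + 32 + 38 = 175.
Anti-diagonal: 46 + (-1) + 41 + 68 + 20 = 174.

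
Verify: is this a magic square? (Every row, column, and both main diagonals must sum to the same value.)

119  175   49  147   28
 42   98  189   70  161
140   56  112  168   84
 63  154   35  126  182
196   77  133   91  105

Row 1: 119 + 175 + 49 + 147 + 28 = 518.
Row 2: 42 + 98 + 189 + 70 + 161 = 560.
Row 3: 140 + 56 + 112 + 168 + 84 = 560.
Row 4: 63 + 154 + 35 + 126 + 182 = 560.
Row 5: 196 + 77 + 133 + 91 + 105 = 602.
Column 1: 119 + 42 + 140 + 63 + 196 = 560.
Column 2: 175 + 98 + 56 + 154 + 77 = 560.
Column 3: 49 + 189 + 112 + 35 + 133 = 518.
Column 4: 147 + 70 + 168 + 126 + 91 = 602.
Column 5: 28 + 161 + 84 + 182 + 105 = 560.
Main diagonal: 119 + 98 + 112 + 126 + 105 = 560.
Anti-diagonal: 28 + 70 + 112 + 154 + 196 = 560.

No — row 4 sums to 560 but column 4 sums to 602.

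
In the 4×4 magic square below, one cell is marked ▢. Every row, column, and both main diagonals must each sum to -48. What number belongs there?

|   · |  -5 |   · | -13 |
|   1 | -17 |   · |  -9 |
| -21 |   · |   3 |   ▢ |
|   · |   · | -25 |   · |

-19

The remaining cell in row 2 is (2,3) = -48 − (-25) = -23.
From column 3, -48 − (-23 + 3 + (-25)) gives (1,3) = -3.
From row 1, -48 − (-5 + (-3) + (-13)) gives (1,1) = -27.
Column 1: -27 + 1 + (-21) + ? = -48, so (4,1) = -1.
From main diagonal, -48 − (-27 + (-17) + 3) gives (4,4) = -7.
From anti-diagonal, -48 − (-13 + (-23) + (-1)) gives (3,2) = -11.
Row 3 needs -48; the known cells sum to -29, so (3,4) = -19.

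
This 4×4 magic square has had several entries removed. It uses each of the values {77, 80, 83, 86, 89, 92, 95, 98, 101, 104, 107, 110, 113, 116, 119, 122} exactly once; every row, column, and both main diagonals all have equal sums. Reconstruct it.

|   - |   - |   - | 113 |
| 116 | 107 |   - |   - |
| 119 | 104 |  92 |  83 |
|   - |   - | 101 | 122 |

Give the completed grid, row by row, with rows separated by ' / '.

The 16 entries sum to 1592, so each line sums to 1592/4 = 398.
The remaining cell in column 4 is (2,4) = 398 − 318 = 80.
Main diagonal: 107 + 92 + 122 + ? = 398, so (1,1) = 77.
From row 2, 398 − (116 + 107 + 80) gives (2,3) = 95.
Column 1: 77 + 116 + 119 + ? = 398, so (4,1) = 86.
Column 3 needs 398; the known cells sum to 288, so (1,3) = 110.
Using row 1: 77 + 110 + 113 + ? → (1,2) = 398 − 300 = 98.
Row 4 must total 398; the given cells sum to 309, so (4,2) = 89.

77 98 110 113 / 116 107 95 80 / 119 104 92 83 / 86 89 101 122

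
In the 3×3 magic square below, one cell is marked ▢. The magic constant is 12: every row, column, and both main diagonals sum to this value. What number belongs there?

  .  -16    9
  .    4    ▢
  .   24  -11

From row 1, 12 − (-16 + 9) gives (1,1) = 19.
Row 3: 24 + (-11) + ? = 12, so (3,1) = -1.
Column 1 must total 12; the given cells sum to 18, so (2,1) = -6.
The remaining cell in column 3 is (2,3) = 12 − (-2) = 14.

14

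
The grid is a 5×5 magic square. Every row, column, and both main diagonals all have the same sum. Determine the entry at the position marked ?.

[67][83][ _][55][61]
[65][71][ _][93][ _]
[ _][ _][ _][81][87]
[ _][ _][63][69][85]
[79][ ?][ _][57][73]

Column 4 is complete and sums to 355; that is the magic constant.
Using row 1: 67 + 83 + 55 + 61 + ? → (1,3) = 355 − 266 = 89.
Using column 5: 61 + 87 + 85 + 73 + ? → (2,5) = 355 − 306 = 49.
Main diagonal must total 355; the given cells sum to 280, so (3,3) = 75.
The remaining cell in anti-diagonal is (4,2) = 355 − 308 = 47.
Row 2: 65 + 71 + 93 + 49 + ? = 355, so (2,3) = 77.
Row 4: 47 + 63 + 69 + 85 + ? = 355, so (4,1) = 91.
Column 1 must total 355; the given cells sum to 302, so (3,1) = 53.
The remaining cell in column 3 is (5,3) = 355 − 304 = 51.
Row 3: 53 + 75 + 81 + 87 + ? = 355, so (3,2) = 59.
From row 5, 355 − (79 + 51 + 57 + 73) gives (5,2) = 95.

95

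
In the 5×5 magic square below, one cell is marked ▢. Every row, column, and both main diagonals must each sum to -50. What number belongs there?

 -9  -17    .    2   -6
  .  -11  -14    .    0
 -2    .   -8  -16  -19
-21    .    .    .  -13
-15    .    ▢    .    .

Row 1 needs -50; the known cells sum to -30, so (1,3) = -20.
From row 3, -50 − (-2 + (-8) + (-16) + (-19)) gives (3,2) = -5.
Column 1 must total -50; the given cells sum to -47, so (2,1) = -3.
Using column 5: -6 + 0 + (-19) + (-13) + ? → (5,5) = -50 − (-38) = -12.
Main diagonal needs -50; the known cells sum to -40, so (4,4) = -10.
Row 2: -3 + (-11) + (-14) + 0 + ? = -50, so (2,4) = -22.
Column 4 needs -50; the known cells sum to -46, so (5,4) = -4.
The remaining cell in anti-diagonal is (4,2) = -50 − (-51) = 1.
Row 4: -21 + 1 + (-10) + (-13) + ? = -50, so (4,3) = -7.
The remaining cell in column 2 is (5,2) = -50 − (-32) = -18.
Column 3 needs -50; the known cells sum to -49, so (5,3) = -1.

-1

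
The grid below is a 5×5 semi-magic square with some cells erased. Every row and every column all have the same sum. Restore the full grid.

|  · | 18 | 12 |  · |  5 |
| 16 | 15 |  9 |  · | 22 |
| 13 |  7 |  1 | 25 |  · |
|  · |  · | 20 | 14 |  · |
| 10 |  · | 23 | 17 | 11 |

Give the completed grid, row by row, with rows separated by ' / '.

24 18 12 6 5 / 16 15 9 3 22 / 13 7 1 25 19 / 2 21 20 14 8 / 10 4 23 17 11

Column 3 is already complete: 12 + 9 + 1 + 20 + 23 = 65, so that is the magic constant.
The remaining cell in row 2 is (2,4) = 65 − 62 = 3.
Row 3: 13 + 7 + 1 + 25 + ? = 65, so (3,5) = 19.
From row 5, 65 − (10 + 23 + 17 + 11) gives (5,2) = 4.
Column 2 must total 65; the given cells sum to 44, so (4,2) = 21.
Using column 4: 3 + 25 + 14 + 17 + ? → (1,4) = 65 − 59 = 6.
Column 5 needs 65; the known cells sum to 57, so (4,5) = 8.
Row 1 must total 65; the given cells sum to 41, so (1,1) = 24.
Row 4 needs 65; the known cells sum to 63, so (4,1) = 2.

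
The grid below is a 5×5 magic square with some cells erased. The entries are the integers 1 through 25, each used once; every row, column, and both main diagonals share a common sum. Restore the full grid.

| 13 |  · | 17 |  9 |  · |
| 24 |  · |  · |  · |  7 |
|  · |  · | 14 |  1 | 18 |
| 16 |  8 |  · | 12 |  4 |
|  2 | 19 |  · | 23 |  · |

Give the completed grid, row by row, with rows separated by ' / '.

The entries are 1 through 25, which sum to 325, so each line sums to 325/5 = 65.
Using row 4: 16 + 8 + 12 + 4 + ? → (4,3) = 65 − 40 = 25.
From column 1, 65 − (13 + 24 + 16 + 2) gives (3,1) = 10.
The remaining cell in column 4 is (2,4) = 65 − 45 = 20.
Anti-diagonal needs 65; the known cells sum to 44, so (1,5) = 21.
The remaining cell in row 1 is (1,2) = 65 − 60 = 5.
Row 3 needs 65; the known cells sum to 43, so (3,2) = 22.
Column 2 must total 65; the given cells sum to 54, so (2,2) = 11.
Using column 5: 21 + 7 + 18 + 4 + ? → (5,5) = 65 − 50 = 15.
Row 2 needs 65; the known cells sum to 62, so (2,3) = 3.
Row 5: 2 + 19 + 23 + 15 + ? = 65, so (5,3) = 6.

13 5 17 9 21 / 24 11 3 20 7 / 10 22 14 1 18 / 16 8 25 12 4 / 2 19 6 23 15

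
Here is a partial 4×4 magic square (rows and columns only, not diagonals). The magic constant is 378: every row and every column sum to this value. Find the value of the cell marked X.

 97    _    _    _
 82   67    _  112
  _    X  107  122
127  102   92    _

77

Row 2 needs 378; the known cells sum to 261, so (2,3) = 117.
Row 4 must total 378; the given cells sum to 321, so (4,4) = 57.
Using column 1: 97 + 82 + 127 + ? → (3,1) = 378 − 306 = 72.
Column 3 must total 378; the given cells sum to 316, so (1,3) = 62.
The remaining cell in column 4 is (1,4) = 378 − 291 = 87.
From row 1, 378 − (97 + 62 + 87) gives (1,2) = 132.
Row 3 needs 378; the known cells sum to 301, so (3,2) = 77.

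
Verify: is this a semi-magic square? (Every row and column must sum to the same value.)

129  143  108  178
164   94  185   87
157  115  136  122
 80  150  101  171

Row 1: 129 + 143 + 108 + 178 = 558.
Row 2: 164 + 94 + 185 + 87 = 530.
Row 3: 157 + 115 + 136 + 122 = 530.
Row 4: 80 + 150 + 101 + 171 = 502.
Column 1: 129 + 164 + 157 + 80 = 530.
Column 2: 143 + 94 + 115 + 150 = 502.
Column 3: 108 + 185 + 136 + 101 = 530.
Column 4: 178 + 87 + 122 + 171 = 558.

No — row 1 sums to 558 but column 2 sums to 502.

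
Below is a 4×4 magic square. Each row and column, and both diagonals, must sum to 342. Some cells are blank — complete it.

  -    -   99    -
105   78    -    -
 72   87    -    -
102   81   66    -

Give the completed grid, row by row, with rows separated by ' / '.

From row 4, 342 − (102 + 81 + 66) gives (4,4) = 93.
Using column 1: 105 + 72 + 102 + ? → (1,1) = 342 − 279 = 63.
Column 2: 78 + 87 + 81 + ? = 342, so (1,2) = 96.
The remaining cell in main diagonal is (3,3) = 342 − 234 = 108.
Using row 1: 63 + 96 + 99 + ? → (1,4) = 342 − 258 = 84.
Row 3 needs 342; the known cells sum to 267, so (3,4) = 75.
Using column 3: 99 + 108 + 66 + ? → (2,3) = 342 − 273 = 69.
Column 4 must total 342; the given cells sum to 252, so (2,4) = 90.

63 96 99 84 / 105 78 69 90 / 72 87 108 75 / 102 81 66 93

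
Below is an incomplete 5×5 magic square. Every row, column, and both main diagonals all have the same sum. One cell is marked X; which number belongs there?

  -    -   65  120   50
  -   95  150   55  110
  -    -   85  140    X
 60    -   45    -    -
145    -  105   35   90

70

Column 3 is complete and sums to 450; that is the magic constant.
From row 2, 450 − (95 + 150 + 55 + 110) gives (2,1) = 40.
Using row 5: 145 + 105 + 35 + 90 + ? → (5,2) = 450 − 375 = 75.
Column 4: 120 + 55 + 140 + 35 + ? = 450, so (4,4) = 100.
Main diagonal must total 450; the given cells sum to 370, so (1,1) = 80.
Anti-diagonal must total 450; the given cells sum to 335, so (4,2) = 115.
The remaining cell in row 1 is (1,2) = 450 − 315 = 135.
From row 4, 450 − (60 + 115 + 45 + 100) gives (4,5) = 130.
Column 1 must total 450; the given cells sum to 325, so (3,1) = 125.
Column 2: 135 + 95 + 115 + 75 + ? = 450, so (3,2) = 30.
Column 5: 50 + 110 + 130 + 90 + ? = 450, so (3,5) = 70.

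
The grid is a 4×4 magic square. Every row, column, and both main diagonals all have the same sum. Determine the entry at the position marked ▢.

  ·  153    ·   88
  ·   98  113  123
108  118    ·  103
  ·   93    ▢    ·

78

Column 2 is complete and sums to 462; that is the magic constant.
Row 2 needs 462; the known cells sum to 334, so (2,1) = 128.
Row 3: 108 + 118 + 103 + ? = 462, so (3,3) = 133.
From column 4, 462 − (88 + 123 + 103) gives (4,4) = 148.
Main diagonal: 98 + 133 + 148 + ? = 462, so (1,1) = 83.
Anti-diagonal needs 462; the known cells sum to 319, so (4,1) = 143.
From row 1, 462 − (83 + 153 + 88) gives (1,3) = 138.
The remaining cell in row 4 is (4,3) = 462 − 384 = 78.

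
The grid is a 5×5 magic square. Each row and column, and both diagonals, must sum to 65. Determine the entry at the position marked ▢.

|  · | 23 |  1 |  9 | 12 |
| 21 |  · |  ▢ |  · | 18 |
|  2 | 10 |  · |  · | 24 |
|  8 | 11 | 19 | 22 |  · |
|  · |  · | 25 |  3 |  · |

7

Row 1: 23 + 1 + 9 + 12 + ? = 65, so (1,1) = 20.
Row 4: 8 + 11 + 19 + 22 + ? = 65, so (4,5) = 5.
The remaining cell in column 1 is (5,1) = 65 − 51 = 14.
Column 5 must total 65; the given cells sum to 59, so (5,5) = 6.
Row 5 needs 65; the known cells sum to 48, so (5,2) = 17.
Column 2 needs 65; the known cells sum to 61, so (2,2) = 4.
Main diagonal: 20 + 4 + 22 + 6 + ? = 65, so (3,3) = 13.
Anti-diagonal: 12 + 13 + 11 + 14 + ? = 65, so (2,4) = 15.
From row 2, 65 − (21 + 4 + 15 + 18) gives (2,3) = 7.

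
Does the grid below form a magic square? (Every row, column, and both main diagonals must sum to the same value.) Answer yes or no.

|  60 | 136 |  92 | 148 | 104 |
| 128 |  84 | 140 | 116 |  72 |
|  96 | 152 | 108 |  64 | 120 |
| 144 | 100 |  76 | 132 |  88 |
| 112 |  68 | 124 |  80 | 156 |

Row 1: 60 + 136 + 92 + 148 + 104 = 540.
Row 2: 128 + 84 + 140 + 116 + 72 = 540.
Row 3: 96 + 152 + 108 + 64 + 120 = 540.
Row 4: 144 + 100 + 76 + 132 + 88 = 540.
Row 5: 112 + 68 + 124 + 80 + 156 = 540.
Column 1: 60 + 128 + 96 + 144 + 112 = 540.
Column 2: 136 + 84 + 152 + 100 + 68 = 540.
Column 3: 92 + 140 + 108 + 76 + 124 = 540.
Column 4: 148 + 116 + 64 + 132 + 80 = 540.
Column 5: 104 + 72 + 120 + 88 + 156 = 540.
Main diagonal: 60 + 84 + 108 + 132 + 156 = 540.
Anti-diagonal: 104 + 116 + 108 + 100 + 112 = 540.
All lines sum to 540.

Yes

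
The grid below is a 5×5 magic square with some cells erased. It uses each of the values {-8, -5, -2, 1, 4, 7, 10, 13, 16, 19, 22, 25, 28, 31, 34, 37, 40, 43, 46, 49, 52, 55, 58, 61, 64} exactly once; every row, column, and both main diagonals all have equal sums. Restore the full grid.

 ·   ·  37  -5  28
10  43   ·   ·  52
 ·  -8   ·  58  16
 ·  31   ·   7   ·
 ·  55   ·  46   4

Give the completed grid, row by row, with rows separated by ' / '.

61 19 37 -5 28 / 10 43 1 34 52 / 49 -8 25 58 16 / -2 31 64 7 40 / 22 55 13 46 4

The 25 entries sum to 700, so each line sums to 700/5 = 140.
Column 2 must total 140; the given cells sum to 121, so (1,2) = 19.
Column 4 must total 140; the given cells sum to 106, so (2,4) = 34.
Column 5 needs 140; the known cells sum to 100, so (4,5) = 40.
Using row 1: 19 + 37 + (-5) + 28 + ? → (1,1) = 140 − 79 = 61.
Using row 2: 10 + 43 + 34 + 52 + ? → (2,3) = 140 − 139 = 1.
Using main diagonal: 61 + 43 + 7 + 4 + ? → (3,3) = 140 − 115 = 25.
From anti-diagonal, 140 − (28 + 34 + 25 + 31) gives (5,1) = 22.
The remaining cell in row 3 is (3,1) = 140 − 91 = 49.
Row 5: 22 + 55 + 46 + 4 + ? = 140, so (5,3) = 13.
Column 1: 61 + 10 + 49 + 22 + ? = 140, so (4,1) = -2.
The remaining cell in column 3 is (4,3) = 140 − 76 = 64.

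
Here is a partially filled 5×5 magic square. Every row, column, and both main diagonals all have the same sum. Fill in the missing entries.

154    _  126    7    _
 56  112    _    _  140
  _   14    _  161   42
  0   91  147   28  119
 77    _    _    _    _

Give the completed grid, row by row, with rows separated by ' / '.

154 35 126 7 63 / 56 112 -7 84 140 / 98 14 70 161 42 / 0 91 147 28 119 / 77 133 49 105 21

Row 4 is already complete: 0 + 91 + 147 + 28 + 119 = 385, so that is the magic constant.
From column 1, 385 − (154 + 56 + 0 + 77) gives (3,1) = 98.
Row 3 must total 385; the given cells sum to 315, so (3,3) = 70.
The remaining cell in main diagonal is (5,5) = 385 − 364 = 21.
The remaining cell in column 5 is (1,5) = 385 − 322 = 63.
Using anti-diagonal: 63 + 70 + 91 + 77 + ? → (2,4) = 385 − 301 = 84.
Row 1 must total 385; the given cells sum to 350, so (1,2) = 35.
Row 2 must total 385; the given cells sum to 392, so (2,3) = -7.
Column 2 needs 385; the known cells sum to 252, so (5,2) = 133.
Column 3: 126 + (-7) + 70 + 147 + ? = 385, so (5,3) = 49.
Column 4: 7 + 84 + 161 + 28 + ? = 385, so (5,4) = 105.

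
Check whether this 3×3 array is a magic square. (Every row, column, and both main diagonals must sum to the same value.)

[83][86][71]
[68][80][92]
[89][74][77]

Row 1: 83 + 86 + 71 = 240.
Row 2: 68 + 80 + 92 = 240.
Row 3: 89 + 74 + 77 = 240.
Column 1: 83 + 68 + 89 = 240.
Column 2: 86 + 80 + 74 = 240.
Column 3: 71 + 92 + 77 = 240.
Main diagonal: 83 + 80 + 77 = 240.
Anti-diagonal: 71 + 80 + 89 = 240.
All lines sum to 240.

Yes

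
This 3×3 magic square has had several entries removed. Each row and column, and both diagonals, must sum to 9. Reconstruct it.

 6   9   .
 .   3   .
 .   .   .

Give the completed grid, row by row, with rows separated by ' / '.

6 9 -6 / -9 3 15 / 12 -3 0

From row 1, 9 − (6 + 9) gives (1,3) = -6.
Column 2 must total 9; the given cells sum to 12, so (3,2) = -3.
From main diagonal, 9 − (6 + 3) gives (3,3) = 0.
The remaining cell in anti-diagonal is (3,1) = 9 − (-3) = 12.
Column 1: 6 + 12 + ? = 9, so (2,1) = -9.
The remaining cell in column 3 is (2,3) = 9 − (-6) = 15.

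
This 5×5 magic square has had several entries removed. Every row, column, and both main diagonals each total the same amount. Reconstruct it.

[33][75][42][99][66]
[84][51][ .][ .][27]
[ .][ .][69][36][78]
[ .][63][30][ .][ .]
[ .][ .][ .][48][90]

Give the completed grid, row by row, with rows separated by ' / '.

Row 1 is already complete: 33 + 75 + 42 + 99 + 66 = 315, so that is the magic constant.
Column 5 needs 315; the known cells sum to 261, so (4,5) = 54.
The remaining cell in main diagonal is (4,4) = 315 − 243 = 72.
The remaining cell in row 4 is (4,1) = 315 − 219 = 96.
From column 4, 315 − (99 + 36 + 72 + 48) gives (2,4) = 60.
Anti-diagonal needs 315; the known cells sum to 258, so (5,1) = 57.
Row 2 needs 315; the known cells sum to 222, so (2,3) = 93.
Column 1: 33 + 84 + 96 + 57 + ? = 315, so (3,1) = 45.
From column 3, 315 − (42 + 93 + 69 + 30) gives (5,3) = 81.
Row 3 needs 315; the known cells sum to 228, so (3,2) = 87.
Row 5 needs 315; the known cells sum to 276, so (5,2) = 39.

33 75 42 99 66 / 84 51 93 60 27 / 45 87 69 36 78 / 96 63 30 72 54 / 57 39 81 48 90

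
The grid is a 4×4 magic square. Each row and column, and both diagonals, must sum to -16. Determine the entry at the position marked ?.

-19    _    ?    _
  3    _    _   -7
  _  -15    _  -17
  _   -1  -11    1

Row 4: -1 + (-11) + 1 + ? = -16, so (4,1) = -5.
The remaining cell in column 1 is (3,1) = -16 − (-21) = 5.
Column 4 needs -16; the known cells sum to -23, so (1,4) = 7.
Anti-diagonal needs -16; the known cells sum to -13, so (2,3) = -3.
Row 2 must total -16; the given cells sum to -7, so (2,2) = -9.
From row 3, -16 − (5 + (-15) + (-17)) gives (3,3) = 11.
The remaining cell in column 2 is (1,2) = -16 − (-25) = 9.
Column 3: -3 + 11 + (-11) + ? = -16, so (1,3) = -13.

-13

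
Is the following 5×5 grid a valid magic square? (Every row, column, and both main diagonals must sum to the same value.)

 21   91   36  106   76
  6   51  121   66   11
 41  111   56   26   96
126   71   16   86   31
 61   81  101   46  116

No — row 5 sums to 405 but main diagonal sums to 330.

Row 1: 21 + 91 + 36 + 106 + 76 = 330.
Row 2: 6 + 51 + 121 + 66 + 11 = 255.
Row 3: 41 + 111 + 56 + 26 + 96 = 330.
Row 4: 126 + 71 + 16 + 86 + 31 = 330.
Row 5: 61 + 81 + 101 + 46 + 116 = 405.
Column 1: 21 + 6 + 41 + 126 + 61 = 255.
Column 2: 91 + 51 + 111 + 71 + 81 = 405.
Column 3: 36 + 121 + 56 + 16 + 101 = 330.
Column 4: 106 + 66 + 26 + 86 + 46 = 330.
Column 5: 76 + 11 + 96 + 31 + 116 = 330.
Main diagonal: 21 + 51 + 56 + 86 + 116 = 330.
Anti-diagonal: 76 + 66 + 56 + 71 + 61 = 330.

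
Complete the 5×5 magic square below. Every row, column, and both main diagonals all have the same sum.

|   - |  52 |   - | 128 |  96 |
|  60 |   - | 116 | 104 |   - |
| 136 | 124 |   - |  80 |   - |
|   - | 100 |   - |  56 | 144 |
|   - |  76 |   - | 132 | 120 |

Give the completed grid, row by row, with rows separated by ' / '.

Column 4 is already complete: 128 + 104 + 80 + 56 + 132 = 500, so that is the magic constant.
The remaining cell in column 2 is (2,2) = 500 − 352 = 148.
Row 2 needs 500; the known cells sum to 428, so (2,5) = 72.
Column 5 must total 500; the given cells sum to 432, so (3,5) = 68.
Row 3 needs 500; the known cells sum to 408, so (3,3) = 92.
Main diagonal needs 500; the known cells sum to 416, so (1,1) = 84.
Using anti-diagonal: 96 + 104 + 92 + 100 + ? → (5,1) = 500 − 392 = 108.
The remaining cell in row 1 is (1,3) = 500 − 360 = 140.
From row 5, 500 − (108 + 76 + 132 + 120) gives (5,3) = 64.
The remaining cell in column 1 is (4,1) = 500 − 388 = 112.
Column 3 needs 500; the known cells sum to 412, so (4,3) = 88.

84 52 140 128 96 / 60 148 116 104 72 / 136 124 92 80 68 / 112 100 88 56 144 / 108 76 64 132 120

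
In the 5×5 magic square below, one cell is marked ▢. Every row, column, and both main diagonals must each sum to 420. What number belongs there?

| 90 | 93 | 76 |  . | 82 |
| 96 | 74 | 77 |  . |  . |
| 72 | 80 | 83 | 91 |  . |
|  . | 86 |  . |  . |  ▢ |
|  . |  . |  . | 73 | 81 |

75

From row 1, 420 − (90 + 93 + 76 + 82) gives (1,4) = 79.
Row 3: 72 + 80 + 83 + 91 + ? = 420, so (3,5) = 94.
Column 2: 93 + 74 + 80 + 86 + ? = 420, so (5,2) = 87.
The remaining cell in main diagonal is (4,4) = 420 − 328 = 92.
Column 4 needs 420; the known cells sum to 335, so (2,4) = 85.
The remaining cell in anti-diagonal is (5,1) = 420 − 336 = 84.
Row 2: 96 + 74 + 77 + 85 + ? = 420, so (2,5) = 88.
Using row 5: 84 + 87 + 73 + 81 + ? → (5,3) = 420 − 325 = 95.
The remaining cell in column 1 is (4,1) = 420 − 342 = 78.
Column 3: 76 + 77 + 83 + 95 + ? = 420, so (4,3) = 89.
Column 5: 82 + 88 + 94 + 81 + ? = 420, so (4,5) = 75.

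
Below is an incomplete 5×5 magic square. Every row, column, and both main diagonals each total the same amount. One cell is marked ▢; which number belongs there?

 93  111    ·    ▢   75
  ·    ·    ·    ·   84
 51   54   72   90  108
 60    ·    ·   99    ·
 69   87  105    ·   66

57

Row 3 is complete and sums to 375; that is the magic constant.
Row 5 must total 375; the given cells sum to 327, so (5,4) = 48.
Using column 1: 93 + 51 + 60 + 69 + ? → (2,1) = 375 − 273 = 102.
Using column 5: 75 + 84 + 108 + 66 + ? → (4,5) = 375 − 333 = 42.
Main diagonal needs 375; the known cells sum to 330, so (2,2) = 45.
The remaining cell in column 2 is (4,2) = 375 − 297 = 78.
Anti-diagonal must total 375; the given cells sum to 294, so (2,4) = 81.
Row 2: 102 + 45 + 81 + 84 + ? = 375, so (2,3) = 63.
From row 4, 375 − (60 + 78 + 99 + 42) gives (4,3) = 96.
Column 3 must total 375; the given cells sum to 336, so (1,3) = 39.
Column 4 needs 375; the known cells sum to 318, so (1,4) = 57.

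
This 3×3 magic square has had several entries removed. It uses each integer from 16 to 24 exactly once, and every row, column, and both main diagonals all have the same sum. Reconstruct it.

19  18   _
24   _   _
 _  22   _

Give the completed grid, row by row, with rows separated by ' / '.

The entries are 16 through 24, which sum to 180, so each line sums to 180/3 = 60.
Row 1: 19 + 18 + ? = 60, so (1,3) = 23.
Using column 1: 19 + 24 + ? → (3,1) = 60 − 43 = 17.
Column 2 needs 60; the known cells sum to 40, so (2,2) = 20.
Using main diagonal: 19 + 20 + ? → (3,3) = 60 − 39 = 21.
Using row 2: 24 + 20 + ? → (2,3) = 60 − 44 = 16.

19 18 23 / 24 20 16 / 17 22 21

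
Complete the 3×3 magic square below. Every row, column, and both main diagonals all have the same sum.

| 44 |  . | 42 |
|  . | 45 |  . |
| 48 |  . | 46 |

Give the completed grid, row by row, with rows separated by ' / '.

44 49 42 / 43 45 47 / 48 41 46

Anti-diagonal is already complete: 42 + 45 + 48 = 135, so that is the magic constant.
Row 1: 44 + 42 + ? = 135, so (1,2) = 49.
Row 3 needs 135; the known cells sum to 94, so (3,2) = 41.
The remaining cell in column 1 is (2,1) = 135 − 92 = 43.
Column 3 must total 135; the given cells sum to 88, so (2,3) = 47.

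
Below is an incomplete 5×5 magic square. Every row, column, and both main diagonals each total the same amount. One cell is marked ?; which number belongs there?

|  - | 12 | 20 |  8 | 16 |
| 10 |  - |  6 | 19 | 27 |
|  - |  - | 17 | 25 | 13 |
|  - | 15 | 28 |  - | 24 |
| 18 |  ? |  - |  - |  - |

26

Anti-diagonal is complete and sums to 85; that is the magic constant.
Row 1: 12 + 20 + 8 + 16 + ? = 85, so (1,1) = 29.
From row 2, 85 − (10 + 6 + 19 + 27) gives (2,2) = 23.
Column 3 needs 85; the known cells sum to 71, so (5,3) = 14.
From column 5, 85 − (16 + 27 + 13 + 24) gives (5,5) = 5.
Using main diagonal: 29 + 23 + 17 + 5 + ? → (4,4) = 85 − 74 = 11.
From row 4, 85 − (15 + 28 + 11 + 24) gives (4,1) = 7.
From column 1, 85 − (29 + 10 + 7 + 18) gives (3,1) = 21.
Column 4 must total 85; the given cells sum to 63, so (5,4) = 22.
Row 3: 21 + 17 + 25 + 13 + ? = 85, so (3,2) = 9.
The remaining cell in row 5 is (5,2) = 85 − 59 = 26.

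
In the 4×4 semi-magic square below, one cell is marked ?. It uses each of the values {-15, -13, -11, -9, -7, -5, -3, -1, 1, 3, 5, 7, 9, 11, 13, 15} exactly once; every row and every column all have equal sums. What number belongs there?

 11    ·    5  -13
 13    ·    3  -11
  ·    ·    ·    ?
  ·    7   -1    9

The 16 entries sum to 0, so each line sums to 0/4 = 0.
Row 1 needs 0; the known cells sum to 3, so (1,2) = -3.
Row 2 must total 0; the given cells sum to 5, so (2,2) = -5.
Row 4: 7 + (-1) + 9 + ? = 0, so (4,1) = -15.
Using column 1: 11 + 13 + (-15) + ? → (3,1) = 0 − 9 = -9.
Using column 2: -3 + (-5) + 7 + ? → (3,2) = 0 − (-1) = 1.
Column 3: 5 + 3 + (-1) + ? = 0, so (3,3) = -7.
Column 4 needs 0; the known cells sum to -15, so (3,4) = 15.

15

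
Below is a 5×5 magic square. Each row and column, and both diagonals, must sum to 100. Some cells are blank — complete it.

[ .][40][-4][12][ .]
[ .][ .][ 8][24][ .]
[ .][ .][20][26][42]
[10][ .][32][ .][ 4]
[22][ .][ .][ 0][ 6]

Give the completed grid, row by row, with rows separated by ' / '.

34 40 -4 12 18 / 36 2 8 24 30 / -2 14 20 26 42 / 10 16 32 38 4 / 22 28 44 0 6

Using column 3: -4 + 8 + 20 + 32 + ? → (5,3) = 100 − 56 = 44.
The remaining cell in column 4 is (4,4) = 100 − 62 = 38.
Row 4: 10 + 32 + 38 + 4 + ? = 100, so (4,2) = 16.
Row 5: 22 + 44 + 0 + 6 + ? = 100, so (5,2) = 28.
From anti-diagonal, 100 − (24 + 20 + 16 + 22) gives (1,5) = 18.
From row 1, 100 − (40 + (-4) + 12 + 18) gives (1,1) = 34.
The remaining cell in column 5 is (2,5) = 100 − 70 = 30.
From main diagonal, 100 − (34 + 20 + 38 + 6) gives (2,2) = 2.
Using row 2: 2 + 8 + 24 + 30 + ? → (2,1) = 100 − 64 = 36.
Column 1: 34 + 36 + 10 + 22 + ? = 100, so (3,1) = -2.
Column 2: 40 + 2 + 16 + 28 + ? = 100, so (3,2) = 14.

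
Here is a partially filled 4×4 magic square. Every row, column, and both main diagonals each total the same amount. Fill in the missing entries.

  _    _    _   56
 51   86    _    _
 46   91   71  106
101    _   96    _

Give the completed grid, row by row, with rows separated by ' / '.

Row 3 is already complete: 46 + 91 + 71 + 106 = 314, so that is the magic constant.
Column 1 needs 314; the known cells sum to 198, so (1,1) = 116.
From main diagonal, 314 − (116 + 86 + 71) gives (4,4) = 41.
Anti-diagonal needs 314; the known cells sum to 248, so (2,3) = 66.
The remaining cell in row 2 is (2,4) = 314 − 203 = 111.
Row 4 needs 314; the known cells sum to 238, so (4,2) = 76.
The remaining cell in column 2 is (1,2) = 314 − 253 = 61.
From column 3, 314 − (66 + 71 + 96) gives (1,3) = 81.

116 61 81 56 / 51 86 66 111 / 46 91 71 106 / 101 76 96 41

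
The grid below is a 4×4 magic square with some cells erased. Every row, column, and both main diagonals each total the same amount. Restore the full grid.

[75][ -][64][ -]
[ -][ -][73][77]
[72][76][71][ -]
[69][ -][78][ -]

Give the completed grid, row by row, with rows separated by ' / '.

75 79 64 68 / 70 66 73 77 / 72 76 71 67 / 69 65 78 74

Column 3 is already complete: 64 + 73 + 71 + 78 = 286, so that is the magic constant.
The remaining cell in row 3 is (3,4) = 286 − 219 = 67.
Column 1: 75 + 72 + 69 + ? = 286, so (2,1) = 70.
Anti-diagonal must total 286; the given cells sum to 218, so (1,4) = 68.
Row 1 must total 286; the given cells sum to 207, so (1,2) = 79.
Using row 2: 70 + 73 + 77 + ? → (2,2) = 286 − 220 = 66.
Column 2 needs 286; the known cells sum to 221, so (4,2) = 65.
Using column 4: 68 + 77 + 67 + ? → (4,4) = 286 − 212 = 74.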